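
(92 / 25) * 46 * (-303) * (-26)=33339696 / 25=1333587.84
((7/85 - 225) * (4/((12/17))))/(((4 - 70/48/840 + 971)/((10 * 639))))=-4691098368/561599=-8353.11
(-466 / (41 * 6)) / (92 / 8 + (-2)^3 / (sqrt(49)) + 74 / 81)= -88074 / 524021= -0.17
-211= -211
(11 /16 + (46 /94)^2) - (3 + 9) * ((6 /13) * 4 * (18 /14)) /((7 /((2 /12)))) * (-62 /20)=341013579 /112570640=3.03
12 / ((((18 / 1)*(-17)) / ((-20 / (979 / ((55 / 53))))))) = 200 / 240567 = 0.00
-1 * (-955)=955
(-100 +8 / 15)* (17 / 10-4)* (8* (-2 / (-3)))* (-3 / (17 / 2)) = -549056 / 1275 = -430.63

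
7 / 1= 7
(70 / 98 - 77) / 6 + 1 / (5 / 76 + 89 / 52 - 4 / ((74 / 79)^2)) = -13.07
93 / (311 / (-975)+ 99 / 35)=634725 / 17128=37.06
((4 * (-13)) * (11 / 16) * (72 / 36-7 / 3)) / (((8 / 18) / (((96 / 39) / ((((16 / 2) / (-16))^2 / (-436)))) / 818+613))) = 106636761 / 6544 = 16295.35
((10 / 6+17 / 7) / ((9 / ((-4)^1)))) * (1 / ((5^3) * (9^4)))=-0.00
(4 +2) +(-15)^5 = -759369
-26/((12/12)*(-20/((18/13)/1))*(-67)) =-9/335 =-0.03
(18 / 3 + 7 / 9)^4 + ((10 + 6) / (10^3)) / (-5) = 8653637503 / 4100625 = 2110.32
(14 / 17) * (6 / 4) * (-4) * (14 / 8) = -147 / 17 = -8.65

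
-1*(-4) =4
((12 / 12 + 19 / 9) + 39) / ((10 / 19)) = 80.01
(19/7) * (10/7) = 3.88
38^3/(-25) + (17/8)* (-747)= -756451/200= -3782.26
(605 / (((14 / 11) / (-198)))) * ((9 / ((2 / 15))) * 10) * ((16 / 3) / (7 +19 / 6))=-14231052000 / 427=-33327990.63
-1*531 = -531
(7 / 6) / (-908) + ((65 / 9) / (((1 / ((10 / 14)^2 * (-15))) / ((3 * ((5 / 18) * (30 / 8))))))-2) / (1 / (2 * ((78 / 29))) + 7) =-7276736027 / 299253192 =-24.32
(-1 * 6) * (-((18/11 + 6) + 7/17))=9030/187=48.29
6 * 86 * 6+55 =3151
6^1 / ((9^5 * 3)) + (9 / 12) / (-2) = -177131 / 472392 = -0.37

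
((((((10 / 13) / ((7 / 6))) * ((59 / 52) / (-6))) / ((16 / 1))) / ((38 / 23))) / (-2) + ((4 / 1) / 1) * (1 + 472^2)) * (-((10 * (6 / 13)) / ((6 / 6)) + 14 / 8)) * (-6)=2545912672790625 / 74803456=34034693.17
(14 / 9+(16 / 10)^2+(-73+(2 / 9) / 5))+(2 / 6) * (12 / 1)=-64.84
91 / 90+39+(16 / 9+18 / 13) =50513 / 1170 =43.17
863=863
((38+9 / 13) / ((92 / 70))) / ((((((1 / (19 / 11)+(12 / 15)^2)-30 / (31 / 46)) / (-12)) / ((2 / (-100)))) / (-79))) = 819178255 / 63542583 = 12.89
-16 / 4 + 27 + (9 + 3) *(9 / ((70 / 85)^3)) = 148429 / 686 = 216.37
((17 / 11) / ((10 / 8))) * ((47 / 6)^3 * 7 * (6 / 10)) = 12354937 / 4950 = 2495.95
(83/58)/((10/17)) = 2.43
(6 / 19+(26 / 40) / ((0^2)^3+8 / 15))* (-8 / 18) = -311 / 456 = -0.68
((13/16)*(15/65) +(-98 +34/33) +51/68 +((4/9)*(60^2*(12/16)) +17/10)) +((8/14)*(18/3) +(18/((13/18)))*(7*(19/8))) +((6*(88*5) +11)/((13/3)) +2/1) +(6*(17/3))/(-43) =22069913219/10330320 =2136.42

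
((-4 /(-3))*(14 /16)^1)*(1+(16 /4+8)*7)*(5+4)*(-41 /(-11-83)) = 73185 /188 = 389.28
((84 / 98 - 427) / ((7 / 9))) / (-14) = 26847 / 686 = 39.14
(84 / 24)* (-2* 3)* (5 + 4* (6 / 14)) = -141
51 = 51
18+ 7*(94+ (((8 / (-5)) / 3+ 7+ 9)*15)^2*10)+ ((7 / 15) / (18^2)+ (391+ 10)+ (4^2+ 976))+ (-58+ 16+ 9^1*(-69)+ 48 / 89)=1630280692343 / 432540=3769086.54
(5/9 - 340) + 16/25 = -76231/225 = -338.80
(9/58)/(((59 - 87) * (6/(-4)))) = 3/812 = 0.00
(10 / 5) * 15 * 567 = 17010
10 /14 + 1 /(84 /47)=107 /84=1.27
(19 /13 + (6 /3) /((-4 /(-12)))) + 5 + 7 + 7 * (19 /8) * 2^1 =2741 /52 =52.71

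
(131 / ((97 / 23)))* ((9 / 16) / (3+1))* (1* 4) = 27117 / 1552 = 17.47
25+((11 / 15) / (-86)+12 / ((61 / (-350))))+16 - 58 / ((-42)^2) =-161330171 / 5783715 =-27.89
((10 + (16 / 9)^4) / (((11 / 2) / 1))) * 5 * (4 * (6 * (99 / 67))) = 10491680 / 16281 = 644.41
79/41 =1.93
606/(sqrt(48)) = 101*sqrt(3)/2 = 87.47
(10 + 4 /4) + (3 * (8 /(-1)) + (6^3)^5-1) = 470184984562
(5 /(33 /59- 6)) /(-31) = 295 /9951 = 0.03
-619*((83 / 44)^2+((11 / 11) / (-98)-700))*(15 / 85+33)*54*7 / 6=51897303348777 / 57596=901057423.24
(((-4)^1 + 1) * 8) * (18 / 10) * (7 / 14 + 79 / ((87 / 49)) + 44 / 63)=-2003532 / 1015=-1973.92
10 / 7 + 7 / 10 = 149 / 70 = 2.13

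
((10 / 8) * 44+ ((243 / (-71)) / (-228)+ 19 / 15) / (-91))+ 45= 736450261 / 7365540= 99.99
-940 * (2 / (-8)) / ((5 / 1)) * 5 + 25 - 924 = -664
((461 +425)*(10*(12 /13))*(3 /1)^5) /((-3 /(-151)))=1300399920 /13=100030763.08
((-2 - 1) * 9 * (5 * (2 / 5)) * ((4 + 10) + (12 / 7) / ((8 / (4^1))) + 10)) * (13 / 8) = -30537 / 14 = -2181.21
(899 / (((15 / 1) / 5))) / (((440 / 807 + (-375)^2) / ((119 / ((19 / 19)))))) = 0.25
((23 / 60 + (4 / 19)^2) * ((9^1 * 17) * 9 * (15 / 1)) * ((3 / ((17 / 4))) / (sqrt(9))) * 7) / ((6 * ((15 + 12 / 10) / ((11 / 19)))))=86.66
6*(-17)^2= 1734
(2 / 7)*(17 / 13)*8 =272 / 91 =2.99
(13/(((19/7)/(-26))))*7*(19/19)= -871.68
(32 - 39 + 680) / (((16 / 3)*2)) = 2019 / 32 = 63.09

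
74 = 74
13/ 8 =1.62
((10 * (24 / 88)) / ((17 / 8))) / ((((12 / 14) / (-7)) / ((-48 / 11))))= 94080 / 2057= 45.74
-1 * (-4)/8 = 1/2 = 0.50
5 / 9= 0.56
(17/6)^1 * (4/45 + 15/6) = 3961/540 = 7.34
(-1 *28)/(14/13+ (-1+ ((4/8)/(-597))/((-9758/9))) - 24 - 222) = 1413660976/12416137709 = 0.11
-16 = -16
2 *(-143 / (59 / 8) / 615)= -2288 / 36285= -0.06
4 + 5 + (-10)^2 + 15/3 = 114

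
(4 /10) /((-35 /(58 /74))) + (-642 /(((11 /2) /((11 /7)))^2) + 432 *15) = 291330194 /45325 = 6427.58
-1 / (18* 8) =-1 / 144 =-0.01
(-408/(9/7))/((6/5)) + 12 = -2272/9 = -252.44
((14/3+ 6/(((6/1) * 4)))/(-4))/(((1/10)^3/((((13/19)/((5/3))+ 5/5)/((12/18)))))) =-98825/38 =-2600.66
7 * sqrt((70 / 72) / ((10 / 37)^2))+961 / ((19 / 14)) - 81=652.64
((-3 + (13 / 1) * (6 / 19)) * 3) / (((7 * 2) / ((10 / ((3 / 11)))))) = 165 / 19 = 8.68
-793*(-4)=3172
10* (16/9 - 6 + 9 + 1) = 520/9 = 57.78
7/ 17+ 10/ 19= 303/ 323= 0.94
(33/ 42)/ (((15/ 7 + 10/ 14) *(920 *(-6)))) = -11/ 220800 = -0.00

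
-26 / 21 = -1.24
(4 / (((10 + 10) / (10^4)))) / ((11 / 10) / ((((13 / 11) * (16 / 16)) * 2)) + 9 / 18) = 520000 / 251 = 2071.71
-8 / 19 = -0.42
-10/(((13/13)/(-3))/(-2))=-60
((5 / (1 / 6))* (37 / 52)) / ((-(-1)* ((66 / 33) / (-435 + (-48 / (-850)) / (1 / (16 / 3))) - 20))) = -6835639 / 6406036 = -1.07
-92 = -92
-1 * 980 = -980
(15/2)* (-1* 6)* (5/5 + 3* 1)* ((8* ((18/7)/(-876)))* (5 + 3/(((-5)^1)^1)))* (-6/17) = -57024/8687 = -6.56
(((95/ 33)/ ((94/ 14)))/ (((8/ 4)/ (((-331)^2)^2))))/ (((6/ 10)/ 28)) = 558768172162550/ 4653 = 120087722364.61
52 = 52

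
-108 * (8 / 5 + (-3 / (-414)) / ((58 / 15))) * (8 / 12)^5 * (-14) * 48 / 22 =25528832 / 36685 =695.89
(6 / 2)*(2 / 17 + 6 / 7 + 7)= 2847 / 119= 23.92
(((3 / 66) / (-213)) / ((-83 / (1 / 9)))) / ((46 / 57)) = 19 / 53673444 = 0.00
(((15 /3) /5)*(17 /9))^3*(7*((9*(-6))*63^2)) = -10110954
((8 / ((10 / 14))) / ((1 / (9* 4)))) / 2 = 1008 / 5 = 201.60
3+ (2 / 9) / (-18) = 242 / 81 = 2.99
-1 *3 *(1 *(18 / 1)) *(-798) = 43092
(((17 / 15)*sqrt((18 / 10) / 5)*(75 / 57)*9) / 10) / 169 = 153 / 32110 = 0.00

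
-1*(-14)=14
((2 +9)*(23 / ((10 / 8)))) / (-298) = -506 / 745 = -0.68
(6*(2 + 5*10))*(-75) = -23400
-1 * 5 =-5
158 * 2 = 316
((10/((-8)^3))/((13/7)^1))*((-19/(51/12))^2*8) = -1.68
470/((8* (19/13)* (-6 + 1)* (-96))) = 611/7296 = 0.08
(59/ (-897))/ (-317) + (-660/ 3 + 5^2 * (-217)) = -1605150046/ 284349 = -5645.00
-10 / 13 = -0.77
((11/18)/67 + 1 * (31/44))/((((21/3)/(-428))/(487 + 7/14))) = -21272.36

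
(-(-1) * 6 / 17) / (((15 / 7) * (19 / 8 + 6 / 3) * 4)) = 4 / 425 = 0.01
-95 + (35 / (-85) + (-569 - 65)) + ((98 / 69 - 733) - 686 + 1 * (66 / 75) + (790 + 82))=-37363319 / 29325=-1274.11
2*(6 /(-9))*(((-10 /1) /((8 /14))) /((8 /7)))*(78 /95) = 637 /38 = 16.76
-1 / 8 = -0.12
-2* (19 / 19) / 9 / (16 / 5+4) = -5 / 162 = -0.03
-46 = -46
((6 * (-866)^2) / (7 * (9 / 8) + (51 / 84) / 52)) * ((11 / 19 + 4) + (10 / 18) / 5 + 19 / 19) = 3246457.89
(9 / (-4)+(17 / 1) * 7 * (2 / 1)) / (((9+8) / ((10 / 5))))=943 / 34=27.74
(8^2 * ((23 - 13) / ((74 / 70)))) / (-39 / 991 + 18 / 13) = 288579200 / 641247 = 450.03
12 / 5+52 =272 / 5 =54.40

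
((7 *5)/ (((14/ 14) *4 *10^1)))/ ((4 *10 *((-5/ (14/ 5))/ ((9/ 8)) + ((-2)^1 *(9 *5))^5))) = -441/ 119042784032000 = -0.00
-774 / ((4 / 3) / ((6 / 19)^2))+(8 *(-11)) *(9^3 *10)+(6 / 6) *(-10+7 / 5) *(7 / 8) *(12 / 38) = -4632209517 / 7220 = -641580.27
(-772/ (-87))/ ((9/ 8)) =7.89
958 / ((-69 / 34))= -32572 / 69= -472.06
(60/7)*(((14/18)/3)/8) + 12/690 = 0.30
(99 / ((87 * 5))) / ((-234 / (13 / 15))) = -11 / 13050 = -0.00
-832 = -832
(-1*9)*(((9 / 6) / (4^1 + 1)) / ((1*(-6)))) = 9 / 20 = 0.45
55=55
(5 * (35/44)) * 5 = 875/44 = 19.89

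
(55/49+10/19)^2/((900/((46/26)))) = 2167727/405644148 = 0.01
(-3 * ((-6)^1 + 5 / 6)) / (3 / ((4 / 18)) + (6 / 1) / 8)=62 / 57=1.09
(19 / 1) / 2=19 / 2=9.50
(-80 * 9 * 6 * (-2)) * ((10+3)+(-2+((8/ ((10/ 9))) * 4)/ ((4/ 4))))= 343872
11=11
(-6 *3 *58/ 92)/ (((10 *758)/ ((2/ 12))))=-87/ 348680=-0.00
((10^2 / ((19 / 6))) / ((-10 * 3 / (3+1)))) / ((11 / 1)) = -80 / 209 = -0.38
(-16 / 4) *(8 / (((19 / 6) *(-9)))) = 64 / 57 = 1.12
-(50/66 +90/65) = -919/429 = -2.14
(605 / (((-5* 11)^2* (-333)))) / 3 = -1 / 4995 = -0.00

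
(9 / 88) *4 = 9 / 22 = 0.41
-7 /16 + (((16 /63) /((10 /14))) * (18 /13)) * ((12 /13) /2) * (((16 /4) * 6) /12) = 229 /13520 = 0.02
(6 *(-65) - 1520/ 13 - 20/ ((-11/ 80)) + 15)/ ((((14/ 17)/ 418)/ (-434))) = 992188170/ 13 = 76322166.92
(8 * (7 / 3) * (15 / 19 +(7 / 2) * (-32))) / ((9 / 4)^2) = -1893248 / 4617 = -410.06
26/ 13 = 2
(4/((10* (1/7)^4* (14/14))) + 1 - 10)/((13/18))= 85626/65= 1317.32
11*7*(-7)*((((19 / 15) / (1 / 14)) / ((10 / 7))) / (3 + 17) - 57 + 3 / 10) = 45340141 / 1500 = 30226.76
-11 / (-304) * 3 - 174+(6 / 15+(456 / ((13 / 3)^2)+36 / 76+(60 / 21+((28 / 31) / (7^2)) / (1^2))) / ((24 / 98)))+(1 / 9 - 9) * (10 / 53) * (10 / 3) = -754903614223 / 11395453680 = -66.25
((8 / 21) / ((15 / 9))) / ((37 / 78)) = 624 / 1295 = 0.48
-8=-8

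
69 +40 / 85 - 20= 841 / 17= 49.47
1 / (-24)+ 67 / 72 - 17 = -145 / 9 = -16.11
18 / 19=0.95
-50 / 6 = -25 / 3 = -8.33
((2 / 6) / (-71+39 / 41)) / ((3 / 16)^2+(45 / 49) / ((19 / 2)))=-1221472 / 33838263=-0.04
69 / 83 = 0.83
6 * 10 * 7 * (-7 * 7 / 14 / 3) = -490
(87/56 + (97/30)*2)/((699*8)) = 6737/4697280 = 0.00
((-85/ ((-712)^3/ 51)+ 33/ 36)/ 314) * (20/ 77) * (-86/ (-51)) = 213411011755/ 166902098799744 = 0.00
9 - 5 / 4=31 / 4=7.75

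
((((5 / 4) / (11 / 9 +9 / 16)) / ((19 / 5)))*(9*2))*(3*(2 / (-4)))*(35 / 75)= -11340 / 4883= -2.32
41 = 41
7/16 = 0.44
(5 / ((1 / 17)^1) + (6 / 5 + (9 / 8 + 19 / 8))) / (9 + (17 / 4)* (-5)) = -1794 / 245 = -7.32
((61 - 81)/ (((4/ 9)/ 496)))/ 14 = -11160/ 7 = -1594.29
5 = 5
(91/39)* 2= 4.67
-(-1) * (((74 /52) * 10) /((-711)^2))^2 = 34225 /43188200363529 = 0.00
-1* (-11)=11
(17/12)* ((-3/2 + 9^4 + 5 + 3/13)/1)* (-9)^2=78343497/104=753302.86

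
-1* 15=-15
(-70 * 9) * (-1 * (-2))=-1260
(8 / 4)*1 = 2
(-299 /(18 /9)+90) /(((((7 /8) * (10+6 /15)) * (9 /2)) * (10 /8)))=-136 /117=-1.16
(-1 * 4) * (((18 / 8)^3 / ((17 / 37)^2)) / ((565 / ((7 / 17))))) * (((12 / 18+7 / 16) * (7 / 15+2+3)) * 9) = -15180593211 / 1776540800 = -8.55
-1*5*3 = -15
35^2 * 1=1225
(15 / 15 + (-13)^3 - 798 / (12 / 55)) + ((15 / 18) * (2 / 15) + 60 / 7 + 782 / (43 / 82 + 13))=-808640099 / 139734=-5787.00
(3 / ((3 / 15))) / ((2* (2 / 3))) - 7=17 / 4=4.25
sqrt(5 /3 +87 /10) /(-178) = -sqrt(9330) /5340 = -0.02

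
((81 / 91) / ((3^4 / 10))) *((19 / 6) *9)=285 / 91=3.13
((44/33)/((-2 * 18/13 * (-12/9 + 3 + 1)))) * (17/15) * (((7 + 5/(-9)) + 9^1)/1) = -30719/9720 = -3.16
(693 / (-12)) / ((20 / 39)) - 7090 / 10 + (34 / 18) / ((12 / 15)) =-589861 / 720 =-819.25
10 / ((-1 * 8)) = -5 / 4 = -1.25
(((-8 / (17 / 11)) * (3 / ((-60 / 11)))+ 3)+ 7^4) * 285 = 11661174 / 17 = 685951.41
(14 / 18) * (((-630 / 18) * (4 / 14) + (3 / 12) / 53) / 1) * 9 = -14833 / 212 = -69.97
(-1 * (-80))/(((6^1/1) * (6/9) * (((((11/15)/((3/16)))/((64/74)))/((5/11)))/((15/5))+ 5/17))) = 459000/82859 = 5.54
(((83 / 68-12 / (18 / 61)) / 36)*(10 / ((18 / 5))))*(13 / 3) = -2615275 / 198288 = -13.19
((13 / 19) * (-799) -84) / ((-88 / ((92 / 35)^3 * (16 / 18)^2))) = 74648146432 / 725830875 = 102.85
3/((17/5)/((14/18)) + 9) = 35/156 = 0.22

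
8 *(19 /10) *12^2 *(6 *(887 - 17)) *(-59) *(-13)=8763386112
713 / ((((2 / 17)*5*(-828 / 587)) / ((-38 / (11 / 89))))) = 523109159 / 1980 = 264196.54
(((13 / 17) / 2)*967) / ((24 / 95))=1194245 / 816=1463.54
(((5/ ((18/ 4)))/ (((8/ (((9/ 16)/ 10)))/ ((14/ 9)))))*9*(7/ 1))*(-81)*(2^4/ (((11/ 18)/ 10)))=-178605/ 11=-16236.82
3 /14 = 0.21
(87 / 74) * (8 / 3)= 116 / 37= 3.14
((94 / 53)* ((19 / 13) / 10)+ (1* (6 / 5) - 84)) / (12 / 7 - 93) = 1990471 / 2201355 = 0.90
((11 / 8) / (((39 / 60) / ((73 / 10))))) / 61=803 / 3172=0.25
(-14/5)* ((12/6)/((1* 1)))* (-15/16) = 21/4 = 5.25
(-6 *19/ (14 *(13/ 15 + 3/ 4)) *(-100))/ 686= 0.73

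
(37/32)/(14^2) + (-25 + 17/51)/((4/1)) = -115921/18816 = -6.16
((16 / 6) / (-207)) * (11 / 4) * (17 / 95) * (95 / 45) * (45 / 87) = -374 / 54027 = -0.01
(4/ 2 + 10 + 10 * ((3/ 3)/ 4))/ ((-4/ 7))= -203/ 8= -25.38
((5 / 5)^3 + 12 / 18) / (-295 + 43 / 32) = -160 / 28191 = -0.01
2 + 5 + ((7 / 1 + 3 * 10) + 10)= 54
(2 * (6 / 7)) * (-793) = -9516 / 7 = -1359.43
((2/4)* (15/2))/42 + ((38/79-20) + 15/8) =-38831/2212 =-17.55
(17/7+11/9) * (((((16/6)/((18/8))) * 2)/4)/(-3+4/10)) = -0.83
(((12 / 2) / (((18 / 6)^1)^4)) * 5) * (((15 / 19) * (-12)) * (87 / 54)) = -2900 / 513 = -5.65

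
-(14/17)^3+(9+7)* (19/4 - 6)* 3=-60.56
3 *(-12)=-36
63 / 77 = 0.82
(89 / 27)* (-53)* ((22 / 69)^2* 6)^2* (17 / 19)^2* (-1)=52.03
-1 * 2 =-2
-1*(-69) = 69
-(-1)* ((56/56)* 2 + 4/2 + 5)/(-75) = -3/25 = -0.12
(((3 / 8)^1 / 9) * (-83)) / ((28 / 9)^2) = -0.36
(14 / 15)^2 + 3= 871 / 225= 3.87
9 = 9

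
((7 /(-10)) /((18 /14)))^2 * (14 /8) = 16807 /32400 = 0.52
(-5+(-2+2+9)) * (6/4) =6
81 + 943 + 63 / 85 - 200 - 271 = 47068 / 85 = 553.74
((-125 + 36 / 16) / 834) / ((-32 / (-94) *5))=-23077 / 266880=-0.09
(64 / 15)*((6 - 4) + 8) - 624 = -1744 / 3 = -581.33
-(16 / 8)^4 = -16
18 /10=1.80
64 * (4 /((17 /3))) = 768 /17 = 45.18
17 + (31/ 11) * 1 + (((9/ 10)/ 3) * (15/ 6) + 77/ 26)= 13459/ 572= 23.53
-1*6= -6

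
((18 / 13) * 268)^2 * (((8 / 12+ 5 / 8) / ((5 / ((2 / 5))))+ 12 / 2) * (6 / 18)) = 1183587696 / 4225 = 280139.10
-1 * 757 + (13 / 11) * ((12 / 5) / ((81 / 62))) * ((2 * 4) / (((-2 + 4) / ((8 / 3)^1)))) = -3269267 / 4455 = -733.84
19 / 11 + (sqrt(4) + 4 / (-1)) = -3 / 11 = -0.27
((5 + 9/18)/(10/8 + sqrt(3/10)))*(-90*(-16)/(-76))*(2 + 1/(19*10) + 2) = -15067800/36461 + 1205424*sqrt(30)/36461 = -232.18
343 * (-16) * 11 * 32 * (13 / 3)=-25113088 / 3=-8371029.33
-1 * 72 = -72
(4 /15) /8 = 1 /30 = 0.03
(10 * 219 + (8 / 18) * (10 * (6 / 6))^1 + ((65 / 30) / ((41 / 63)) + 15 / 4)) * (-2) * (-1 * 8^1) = 35224.38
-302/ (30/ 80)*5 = -12080/ 3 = -4026.67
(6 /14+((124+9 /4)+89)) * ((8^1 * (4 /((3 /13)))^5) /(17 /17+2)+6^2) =510238213375 /567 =899891028.88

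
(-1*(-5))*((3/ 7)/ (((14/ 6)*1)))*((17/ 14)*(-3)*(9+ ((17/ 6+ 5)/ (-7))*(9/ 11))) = -2857275/ 105644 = -27.05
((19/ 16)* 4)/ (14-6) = 19/ 32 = 0.59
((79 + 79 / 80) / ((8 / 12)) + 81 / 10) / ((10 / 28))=358.63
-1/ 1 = -1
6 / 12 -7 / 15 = 1 / 30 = 0.03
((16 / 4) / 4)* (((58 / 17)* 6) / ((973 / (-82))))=-28536 / 16541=-1.73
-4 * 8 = -32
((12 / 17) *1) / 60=1 / 85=0.01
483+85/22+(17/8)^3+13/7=19645629/39424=498.32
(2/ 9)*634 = 1268/ 9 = 140.89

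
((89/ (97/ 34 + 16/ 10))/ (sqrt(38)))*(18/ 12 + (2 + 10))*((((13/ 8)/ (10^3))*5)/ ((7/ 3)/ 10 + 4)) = 1593189*sqrt(38)/ 116905024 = 0.08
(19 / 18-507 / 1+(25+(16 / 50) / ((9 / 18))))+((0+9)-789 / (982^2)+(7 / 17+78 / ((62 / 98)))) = -39746587165313 / 114344718300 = -347.60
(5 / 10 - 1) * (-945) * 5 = 4725 / 2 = 2362.50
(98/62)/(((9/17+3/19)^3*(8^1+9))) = 97130299/339172488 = 0.29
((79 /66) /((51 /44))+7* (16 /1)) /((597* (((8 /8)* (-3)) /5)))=-86470 /274023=-0.32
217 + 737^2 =543386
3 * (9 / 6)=9 / 2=4.50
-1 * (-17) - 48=-31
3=3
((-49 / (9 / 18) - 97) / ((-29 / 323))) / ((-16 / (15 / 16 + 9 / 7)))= -15683265 / 51968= -301.79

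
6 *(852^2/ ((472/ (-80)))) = -738207.46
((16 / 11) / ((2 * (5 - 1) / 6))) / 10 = 6 / 55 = 0.11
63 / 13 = 4.85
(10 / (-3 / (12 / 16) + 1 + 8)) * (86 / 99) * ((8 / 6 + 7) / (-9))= -4300 / 2673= -1.61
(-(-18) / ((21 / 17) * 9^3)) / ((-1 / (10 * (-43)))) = 14620 / 1701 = 8.59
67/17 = 3.94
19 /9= 2.11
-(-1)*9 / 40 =9 / 40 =0.22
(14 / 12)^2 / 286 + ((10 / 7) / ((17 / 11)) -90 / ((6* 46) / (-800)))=7377526993 / 28180152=261.80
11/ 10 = 1.10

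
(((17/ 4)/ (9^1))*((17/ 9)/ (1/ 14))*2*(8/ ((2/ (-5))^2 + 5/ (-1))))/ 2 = -202300/ 9801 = -20.64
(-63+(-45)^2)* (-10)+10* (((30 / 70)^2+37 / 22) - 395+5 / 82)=-520447700 / 22099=-23550.74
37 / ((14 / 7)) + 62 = 161 / 2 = 80.50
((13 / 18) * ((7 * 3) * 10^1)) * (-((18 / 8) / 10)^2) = -2457 / 320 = -7.68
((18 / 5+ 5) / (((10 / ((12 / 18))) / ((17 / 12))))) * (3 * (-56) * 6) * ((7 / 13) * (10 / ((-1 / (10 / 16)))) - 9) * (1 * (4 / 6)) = 6580462 / 975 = 6749.19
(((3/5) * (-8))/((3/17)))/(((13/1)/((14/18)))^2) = -6664/68445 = -0.10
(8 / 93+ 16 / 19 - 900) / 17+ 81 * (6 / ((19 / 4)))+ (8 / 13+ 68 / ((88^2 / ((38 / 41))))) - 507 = -456.95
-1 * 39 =-39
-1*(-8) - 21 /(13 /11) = -127 /13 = -9.77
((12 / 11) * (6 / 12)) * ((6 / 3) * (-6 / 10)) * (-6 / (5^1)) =216 / 275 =0.79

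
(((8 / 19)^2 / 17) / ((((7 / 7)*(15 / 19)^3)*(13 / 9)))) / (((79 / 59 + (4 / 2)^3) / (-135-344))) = -1808704 / 2403375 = -0.75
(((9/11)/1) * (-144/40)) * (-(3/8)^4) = 6561/112640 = 0.06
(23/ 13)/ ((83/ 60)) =1380/ 1079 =1.28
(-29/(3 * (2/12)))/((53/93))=-5394/53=-101.77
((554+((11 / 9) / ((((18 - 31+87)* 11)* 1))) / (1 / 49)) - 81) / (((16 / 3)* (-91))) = -315067 / 323232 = -0.97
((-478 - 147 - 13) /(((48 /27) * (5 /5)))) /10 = -35.89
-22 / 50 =-11 / 25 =-0.44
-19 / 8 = -2.38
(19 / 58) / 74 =19 / 4292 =0.00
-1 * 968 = -968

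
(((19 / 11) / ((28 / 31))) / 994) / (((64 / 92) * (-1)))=-13547 / 4898432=-0.00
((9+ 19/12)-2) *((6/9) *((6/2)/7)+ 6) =1133/21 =53.95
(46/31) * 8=368/31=11.87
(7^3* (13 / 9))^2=245465.20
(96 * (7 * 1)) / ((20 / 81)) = 13608 / 5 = 2721.60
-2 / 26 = -1 / 13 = -0.08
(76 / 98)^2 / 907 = 1444 / 2177707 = 0.00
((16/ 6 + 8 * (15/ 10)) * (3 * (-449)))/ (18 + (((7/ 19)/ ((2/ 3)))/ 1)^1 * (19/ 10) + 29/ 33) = -13038960/ 13153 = -991.33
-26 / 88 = -13 / 44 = -0.30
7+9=16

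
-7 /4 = -1.75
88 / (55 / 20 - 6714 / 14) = -0.18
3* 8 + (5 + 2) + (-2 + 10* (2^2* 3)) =149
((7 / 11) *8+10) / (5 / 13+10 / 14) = 7553 / 550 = 13.73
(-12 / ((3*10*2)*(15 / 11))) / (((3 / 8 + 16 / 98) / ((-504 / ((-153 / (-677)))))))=163476544 / 269025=607.66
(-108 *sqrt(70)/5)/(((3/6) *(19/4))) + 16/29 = -75.54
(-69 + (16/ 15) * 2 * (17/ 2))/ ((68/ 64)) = -12208/ 255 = -47.87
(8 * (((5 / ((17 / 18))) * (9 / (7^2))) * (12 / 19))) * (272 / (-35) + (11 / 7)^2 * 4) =8024832 / 775523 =10.35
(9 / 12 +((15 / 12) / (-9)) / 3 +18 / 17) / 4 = 809 / 1836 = 0.44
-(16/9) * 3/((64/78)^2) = -507/64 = -7.92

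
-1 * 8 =-8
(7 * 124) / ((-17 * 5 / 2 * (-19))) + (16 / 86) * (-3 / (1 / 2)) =-2872 / 69445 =-0.04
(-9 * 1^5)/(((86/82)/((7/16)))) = -2583/688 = -3.75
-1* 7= -7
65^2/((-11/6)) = -2304.55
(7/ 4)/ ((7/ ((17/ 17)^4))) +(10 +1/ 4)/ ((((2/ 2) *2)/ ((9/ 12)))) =131/ 32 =4.09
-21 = -21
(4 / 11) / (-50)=-2 / 275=-0.01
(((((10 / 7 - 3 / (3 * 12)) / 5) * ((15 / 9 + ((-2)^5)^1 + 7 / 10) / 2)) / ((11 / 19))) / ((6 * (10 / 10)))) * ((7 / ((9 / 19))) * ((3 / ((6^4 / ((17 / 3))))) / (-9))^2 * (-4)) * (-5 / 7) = -1497225479 / 14546347960320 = -0.00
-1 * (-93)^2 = -8649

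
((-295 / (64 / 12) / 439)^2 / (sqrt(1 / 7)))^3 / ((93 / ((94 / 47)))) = 1121079495677203125 * sqrt(7) / 1861395739610864710320128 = 0.00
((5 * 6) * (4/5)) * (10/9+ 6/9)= 128/3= 42.67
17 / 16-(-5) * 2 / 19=483 / 304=1.59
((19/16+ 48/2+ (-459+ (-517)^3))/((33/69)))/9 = -513671673/16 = -32104479.56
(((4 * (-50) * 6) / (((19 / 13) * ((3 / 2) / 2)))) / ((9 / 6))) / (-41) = 41600 / 2337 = 17.80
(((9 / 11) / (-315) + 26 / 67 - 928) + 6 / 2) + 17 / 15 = -71463593 / 77385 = -923.48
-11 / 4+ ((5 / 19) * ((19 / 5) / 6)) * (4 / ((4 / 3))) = -9 / 4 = -2.25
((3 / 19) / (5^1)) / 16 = 3 / 1520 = 0.00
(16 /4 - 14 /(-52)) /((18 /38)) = 703 /78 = 9.01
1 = 1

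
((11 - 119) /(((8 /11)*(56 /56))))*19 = -2821.50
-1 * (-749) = 749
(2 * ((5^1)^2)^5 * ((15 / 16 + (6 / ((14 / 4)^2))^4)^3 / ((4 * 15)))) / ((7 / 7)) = 503337239242896298048822265625 / 1569433447469600066772992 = 320712.70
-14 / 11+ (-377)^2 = 1563405 / 11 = 142127.73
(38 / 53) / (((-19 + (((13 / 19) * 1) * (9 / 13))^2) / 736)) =-5048224 / 179617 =-28.11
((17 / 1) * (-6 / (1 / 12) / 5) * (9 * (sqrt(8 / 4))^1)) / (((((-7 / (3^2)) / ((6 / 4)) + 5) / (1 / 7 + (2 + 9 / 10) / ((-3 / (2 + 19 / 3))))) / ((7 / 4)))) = 4118607 * sqrt(2) / 605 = 9627.42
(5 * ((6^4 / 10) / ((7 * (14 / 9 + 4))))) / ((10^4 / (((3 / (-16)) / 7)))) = -2187 / 49000000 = -0.00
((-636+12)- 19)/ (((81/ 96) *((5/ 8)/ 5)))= -164608/ 27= -6096.59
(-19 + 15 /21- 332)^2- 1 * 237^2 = 3260023 /49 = 66531.08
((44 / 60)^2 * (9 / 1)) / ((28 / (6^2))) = 1089 / 175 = 6.22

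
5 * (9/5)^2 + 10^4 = 50081/5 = 10016.20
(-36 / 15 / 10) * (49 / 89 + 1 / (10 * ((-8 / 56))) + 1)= -2271 / 11125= -0.20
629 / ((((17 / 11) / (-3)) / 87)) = -106227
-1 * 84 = -84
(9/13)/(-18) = -0.04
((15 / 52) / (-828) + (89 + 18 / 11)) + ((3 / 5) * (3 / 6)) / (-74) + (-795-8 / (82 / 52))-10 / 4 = -852520494259 / 1197459120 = -711.94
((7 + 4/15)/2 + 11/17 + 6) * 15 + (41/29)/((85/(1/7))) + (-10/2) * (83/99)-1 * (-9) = 543277733/3416490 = 159.02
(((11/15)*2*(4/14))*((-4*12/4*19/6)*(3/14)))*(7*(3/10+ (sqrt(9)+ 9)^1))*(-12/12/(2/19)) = 488433/175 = 2791.05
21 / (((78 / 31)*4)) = 217 / 104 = 2.09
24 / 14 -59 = -401 / 7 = -57.29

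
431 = 431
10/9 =1.11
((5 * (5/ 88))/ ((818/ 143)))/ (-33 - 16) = -325/ 320656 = -0.00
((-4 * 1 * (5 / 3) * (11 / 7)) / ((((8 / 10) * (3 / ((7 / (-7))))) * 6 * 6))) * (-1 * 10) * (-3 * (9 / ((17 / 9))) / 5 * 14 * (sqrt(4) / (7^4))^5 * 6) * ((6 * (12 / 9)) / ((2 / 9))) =5702400 / 1356468527059404017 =0.00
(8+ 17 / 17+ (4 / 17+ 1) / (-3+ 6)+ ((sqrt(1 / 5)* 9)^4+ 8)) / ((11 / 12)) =1427244 / 4675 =305.29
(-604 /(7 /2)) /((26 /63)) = -5436 /13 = -418.15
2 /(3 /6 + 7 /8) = 16 /11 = 1.45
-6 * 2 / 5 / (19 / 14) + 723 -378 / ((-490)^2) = 235012797 / 325850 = 721.23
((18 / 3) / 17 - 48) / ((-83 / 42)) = 34020 / 1411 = 24.11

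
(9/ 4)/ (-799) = -0.00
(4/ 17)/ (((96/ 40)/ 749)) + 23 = 4918/ 51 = 96.43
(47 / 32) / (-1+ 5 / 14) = -2.28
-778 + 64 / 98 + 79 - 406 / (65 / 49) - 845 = -1849.41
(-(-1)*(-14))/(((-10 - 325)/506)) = 7084/335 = 21.15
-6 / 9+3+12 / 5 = 71 / 15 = 4.73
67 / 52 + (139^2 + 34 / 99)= 99472909 / 5148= 19322.63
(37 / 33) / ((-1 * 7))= -37 / 231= -0.16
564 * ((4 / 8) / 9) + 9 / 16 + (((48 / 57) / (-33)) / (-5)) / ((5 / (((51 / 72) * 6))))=8000563 / 250800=31.90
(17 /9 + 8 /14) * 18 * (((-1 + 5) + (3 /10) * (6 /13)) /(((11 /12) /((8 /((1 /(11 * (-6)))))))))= -9606528 /91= -105566.24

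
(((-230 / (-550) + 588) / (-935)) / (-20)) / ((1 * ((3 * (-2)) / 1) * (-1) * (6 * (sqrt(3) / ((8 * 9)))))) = 0.04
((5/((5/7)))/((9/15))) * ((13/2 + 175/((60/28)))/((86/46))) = 425845/774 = 550.19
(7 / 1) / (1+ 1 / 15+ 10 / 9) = 45 / 14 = 3.21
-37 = -37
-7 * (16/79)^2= -1792/6241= -0.29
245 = 245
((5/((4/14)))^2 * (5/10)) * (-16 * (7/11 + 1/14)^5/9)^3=-91062061492188001573922874653725/18883056816051788975997356073792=-4.82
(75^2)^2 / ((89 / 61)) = 1930078125 / 89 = 21686271.07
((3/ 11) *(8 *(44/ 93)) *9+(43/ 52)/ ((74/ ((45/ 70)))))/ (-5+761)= 575079/ 46760896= 0.01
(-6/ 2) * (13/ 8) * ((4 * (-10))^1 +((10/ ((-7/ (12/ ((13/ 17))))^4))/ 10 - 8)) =584890002/ 5274997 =110.88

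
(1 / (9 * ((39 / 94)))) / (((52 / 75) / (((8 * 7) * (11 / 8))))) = 90475 / 3042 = 29.74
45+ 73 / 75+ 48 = 7048 / 75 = 93.97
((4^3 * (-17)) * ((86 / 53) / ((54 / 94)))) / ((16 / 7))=-1344.51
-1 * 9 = -9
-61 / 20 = -3.05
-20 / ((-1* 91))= 20 / 91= 0.22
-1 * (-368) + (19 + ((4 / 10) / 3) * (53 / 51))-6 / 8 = 1182349 / 3060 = 386.39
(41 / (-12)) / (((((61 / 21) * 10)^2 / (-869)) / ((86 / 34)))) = 225210909 / 25302800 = 8.90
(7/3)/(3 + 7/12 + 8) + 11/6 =1697/834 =2.03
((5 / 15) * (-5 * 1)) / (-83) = 5 / 249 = 0.02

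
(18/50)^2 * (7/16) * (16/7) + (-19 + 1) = -11169/625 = -17.87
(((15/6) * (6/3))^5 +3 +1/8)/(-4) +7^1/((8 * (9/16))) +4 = -223625/288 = -776.48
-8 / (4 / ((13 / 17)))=-26 / 17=-1.53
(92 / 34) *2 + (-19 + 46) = 551 / 17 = 32.41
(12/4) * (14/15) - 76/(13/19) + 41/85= -119113/1105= -107.79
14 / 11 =1.27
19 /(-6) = -3.17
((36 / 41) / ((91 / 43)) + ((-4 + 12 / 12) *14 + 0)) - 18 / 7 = -44.16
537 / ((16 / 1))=33.56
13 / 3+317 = 964 / 3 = 321.33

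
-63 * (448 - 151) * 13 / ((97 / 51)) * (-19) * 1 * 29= 6835371543 / 97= 70467747.87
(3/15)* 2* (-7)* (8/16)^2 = -7/10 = -0.70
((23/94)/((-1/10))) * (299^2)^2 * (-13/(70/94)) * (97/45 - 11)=-951128102396602/315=-3019454293322.55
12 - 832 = -820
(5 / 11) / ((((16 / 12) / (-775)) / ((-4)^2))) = -46500 / 11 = -4227.27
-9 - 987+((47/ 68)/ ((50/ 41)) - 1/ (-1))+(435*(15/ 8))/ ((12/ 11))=-3356167/ 13600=-246.78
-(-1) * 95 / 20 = 19 / 4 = 4.75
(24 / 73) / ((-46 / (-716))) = 8592 / 1679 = 5.12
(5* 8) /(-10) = -4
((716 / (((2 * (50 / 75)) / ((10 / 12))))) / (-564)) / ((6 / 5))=-4475 / 6768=-0.66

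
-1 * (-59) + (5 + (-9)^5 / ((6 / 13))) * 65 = -16631367 / 2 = -8315683.50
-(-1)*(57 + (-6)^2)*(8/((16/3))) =279/2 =139.50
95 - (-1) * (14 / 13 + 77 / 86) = 108415 / 1118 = 96.97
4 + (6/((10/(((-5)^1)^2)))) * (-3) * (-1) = 49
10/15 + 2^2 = 14/3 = 4.67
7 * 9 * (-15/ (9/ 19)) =-1995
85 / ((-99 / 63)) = -54.09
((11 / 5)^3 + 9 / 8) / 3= 3.92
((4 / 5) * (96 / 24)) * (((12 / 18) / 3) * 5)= 32 / 9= 3.56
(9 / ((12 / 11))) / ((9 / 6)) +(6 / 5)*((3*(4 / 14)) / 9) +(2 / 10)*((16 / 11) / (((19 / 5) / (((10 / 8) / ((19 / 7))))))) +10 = 4350103 / 277970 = 15.65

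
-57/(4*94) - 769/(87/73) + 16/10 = -105300659/163560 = -643.80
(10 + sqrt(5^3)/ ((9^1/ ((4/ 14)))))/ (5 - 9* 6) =-10/ 49 - 10* sqrt(5)/ 3087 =-0.21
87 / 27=29 / 9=3.22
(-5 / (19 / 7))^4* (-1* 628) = -942392500 / 130321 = -7231.32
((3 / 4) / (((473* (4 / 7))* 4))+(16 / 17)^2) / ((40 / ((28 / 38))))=0.02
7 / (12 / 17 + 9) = 119 / 165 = 0.72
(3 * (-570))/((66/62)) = -17670/11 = -1606.36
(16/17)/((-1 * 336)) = -1/357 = -0.00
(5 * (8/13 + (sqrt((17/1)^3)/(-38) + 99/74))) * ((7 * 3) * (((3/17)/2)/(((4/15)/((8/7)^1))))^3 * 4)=5136716250/115794497- 2733750 * sqrt(17)/269059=2.47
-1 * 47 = -47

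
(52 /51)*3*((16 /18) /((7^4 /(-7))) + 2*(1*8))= 2567968 /52479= 48.93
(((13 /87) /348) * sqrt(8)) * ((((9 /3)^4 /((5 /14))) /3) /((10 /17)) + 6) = 14573 * sqrt(2) /126150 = 0.16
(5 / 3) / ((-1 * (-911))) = 5 / 2733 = 0.00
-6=-6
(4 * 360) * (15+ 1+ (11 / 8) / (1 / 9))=40860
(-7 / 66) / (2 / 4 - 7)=7 / 429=0.02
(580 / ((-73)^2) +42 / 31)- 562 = -92600040 / 165199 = -560.54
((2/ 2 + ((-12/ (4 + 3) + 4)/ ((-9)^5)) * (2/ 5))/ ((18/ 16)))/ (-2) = -8266732/ 18600435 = -0.44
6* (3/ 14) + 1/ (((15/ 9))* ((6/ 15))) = 39/ 14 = 2.79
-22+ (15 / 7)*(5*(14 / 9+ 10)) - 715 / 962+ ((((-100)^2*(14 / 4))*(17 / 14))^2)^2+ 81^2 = 5069985703125010352851 / 1554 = 3262539062500006662.07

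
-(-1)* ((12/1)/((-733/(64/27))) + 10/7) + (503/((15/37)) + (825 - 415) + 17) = 385392178/230895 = 1669.12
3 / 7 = 0.43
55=55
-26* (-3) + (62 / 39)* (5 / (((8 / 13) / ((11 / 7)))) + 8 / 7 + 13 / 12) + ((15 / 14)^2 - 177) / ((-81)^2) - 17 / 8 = 1110983297 / 11144952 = 99.68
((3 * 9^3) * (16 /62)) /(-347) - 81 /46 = -1676133 /494822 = -3.39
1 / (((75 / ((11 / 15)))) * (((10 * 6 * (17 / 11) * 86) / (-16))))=-242 / 12335625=-0.00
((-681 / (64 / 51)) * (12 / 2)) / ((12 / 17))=-590427 / 128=-4612.71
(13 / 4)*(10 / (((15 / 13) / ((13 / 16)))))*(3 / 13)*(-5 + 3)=-169 / 16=-10.56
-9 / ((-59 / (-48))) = -432 / 59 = -7.32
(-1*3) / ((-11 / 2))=6 / 11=0.55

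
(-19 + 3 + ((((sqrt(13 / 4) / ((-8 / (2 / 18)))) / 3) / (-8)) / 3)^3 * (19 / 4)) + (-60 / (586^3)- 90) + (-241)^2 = 57975.00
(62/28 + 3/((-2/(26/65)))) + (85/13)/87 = 133753/79170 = 1.69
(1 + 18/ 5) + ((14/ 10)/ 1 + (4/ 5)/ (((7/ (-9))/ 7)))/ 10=4.02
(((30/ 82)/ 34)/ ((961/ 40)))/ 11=300/ 7367987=0.00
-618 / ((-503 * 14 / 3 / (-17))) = -15759 / 3521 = -4.48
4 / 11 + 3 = 37 / 11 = 3.36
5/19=0.26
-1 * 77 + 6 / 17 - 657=-12472 / 17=-733.65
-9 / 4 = -2.25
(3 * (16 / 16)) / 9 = 1 / 3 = 0.33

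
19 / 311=0.06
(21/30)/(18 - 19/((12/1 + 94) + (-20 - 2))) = 294/7465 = 0.04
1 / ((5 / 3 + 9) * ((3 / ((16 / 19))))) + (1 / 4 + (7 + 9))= 1237 / 76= 16.28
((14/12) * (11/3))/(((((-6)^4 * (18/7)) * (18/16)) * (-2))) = -539/944784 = -0.00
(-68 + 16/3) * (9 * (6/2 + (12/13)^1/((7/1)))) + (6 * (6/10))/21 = -803622/455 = -1766.20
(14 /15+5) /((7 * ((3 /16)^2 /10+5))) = 45568 /268989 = 0.17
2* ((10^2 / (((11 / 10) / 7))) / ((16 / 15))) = 13125 / 11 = 1193.18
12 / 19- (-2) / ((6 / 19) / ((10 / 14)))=5.16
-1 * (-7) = 7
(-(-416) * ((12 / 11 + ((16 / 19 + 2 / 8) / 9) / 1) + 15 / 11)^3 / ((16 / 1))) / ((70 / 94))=4448050967321351 / 7453914541920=596.74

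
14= 14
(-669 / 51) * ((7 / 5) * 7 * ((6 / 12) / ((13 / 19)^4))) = -1424017567 / 4855370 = -293.29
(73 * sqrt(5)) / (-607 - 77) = -73 * sqrt(5) / 684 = -0.24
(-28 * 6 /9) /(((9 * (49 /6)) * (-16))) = 1 /63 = 0.02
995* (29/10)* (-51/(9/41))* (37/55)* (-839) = 124866959641/330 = 378384726.18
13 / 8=1.62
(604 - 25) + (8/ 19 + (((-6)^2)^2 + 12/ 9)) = 106975/ 57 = 1876.75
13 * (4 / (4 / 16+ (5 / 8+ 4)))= 32 / 3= 10.67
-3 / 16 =-0.19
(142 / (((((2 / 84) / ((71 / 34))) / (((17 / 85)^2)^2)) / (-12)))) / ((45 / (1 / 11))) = -282296 / 584375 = -0.48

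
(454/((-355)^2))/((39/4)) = 1816/4914975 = 0.00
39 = 39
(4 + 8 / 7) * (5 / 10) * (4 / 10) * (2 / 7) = 72 / 245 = 0.29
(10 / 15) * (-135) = -90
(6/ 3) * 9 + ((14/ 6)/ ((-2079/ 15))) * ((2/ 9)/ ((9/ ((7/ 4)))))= 866017/ 48114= 18.00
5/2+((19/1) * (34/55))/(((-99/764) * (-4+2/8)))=4356727/163350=26.67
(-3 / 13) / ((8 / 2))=-3 / 52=-0.06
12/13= 0.92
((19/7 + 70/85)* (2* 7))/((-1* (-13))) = 842/221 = 3.81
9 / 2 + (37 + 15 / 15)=85 / 2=42.50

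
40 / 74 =20 / 37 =0.54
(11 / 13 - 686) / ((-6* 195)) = 0.59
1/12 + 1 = 13/12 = 1.08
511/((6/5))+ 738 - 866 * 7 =-4898.17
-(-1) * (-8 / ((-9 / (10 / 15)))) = 16 / 27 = 0.59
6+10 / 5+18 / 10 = 49 / 5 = 9.80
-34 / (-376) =17 / 188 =0.09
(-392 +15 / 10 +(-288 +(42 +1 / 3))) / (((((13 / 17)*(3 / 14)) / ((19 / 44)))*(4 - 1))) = -784567 / 1404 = -558.81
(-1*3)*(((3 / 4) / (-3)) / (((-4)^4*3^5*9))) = 0.00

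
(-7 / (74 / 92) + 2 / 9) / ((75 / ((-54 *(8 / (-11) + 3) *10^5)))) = 564800000 / 407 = 1387714.99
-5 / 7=-0.71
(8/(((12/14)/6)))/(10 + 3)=56/13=4.31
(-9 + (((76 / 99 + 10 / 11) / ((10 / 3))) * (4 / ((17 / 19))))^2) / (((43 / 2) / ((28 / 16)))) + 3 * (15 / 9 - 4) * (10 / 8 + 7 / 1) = -1827613753 / 31472100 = -58.07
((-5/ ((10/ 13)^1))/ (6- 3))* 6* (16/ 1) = -208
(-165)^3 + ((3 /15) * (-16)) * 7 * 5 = -4492237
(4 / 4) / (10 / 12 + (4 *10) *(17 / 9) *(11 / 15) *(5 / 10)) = 54 / 1541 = 0.04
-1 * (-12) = 12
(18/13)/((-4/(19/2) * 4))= -171/208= -0.82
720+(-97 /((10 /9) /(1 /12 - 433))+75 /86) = 13248987 /344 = 38514.50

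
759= 759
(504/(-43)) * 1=-504/43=-11.72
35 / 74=0.47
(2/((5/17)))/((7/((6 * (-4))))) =-816/35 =-23.31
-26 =-26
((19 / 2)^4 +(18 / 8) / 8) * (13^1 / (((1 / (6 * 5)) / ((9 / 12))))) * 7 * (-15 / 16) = -16010487675 / 1024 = -15635241.87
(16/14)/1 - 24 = -160/7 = -22.86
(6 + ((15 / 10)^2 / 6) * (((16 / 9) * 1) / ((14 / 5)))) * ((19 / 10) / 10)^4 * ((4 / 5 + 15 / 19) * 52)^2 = 182229673379 / 3281250000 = 55.54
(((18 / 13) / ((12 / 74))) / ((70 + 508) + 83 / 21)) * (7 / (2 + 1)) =5439 / 158873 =0.03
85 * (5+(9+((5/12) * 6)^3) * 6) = 51935/4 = 12983.75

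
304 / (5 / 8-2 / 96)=14592 / 29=503.17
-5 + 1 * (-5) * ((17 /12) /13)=-865 /156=-5.54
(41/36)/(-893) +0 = -41/32148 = -0.00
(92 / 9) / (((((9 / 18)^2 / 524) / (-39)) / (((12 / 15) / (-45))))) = 10027264 / 675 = 14855.21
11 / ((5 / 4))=44 / 5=8.80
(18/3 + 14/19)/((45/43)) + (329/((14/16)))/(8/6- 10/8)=4518.44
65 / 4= 16.25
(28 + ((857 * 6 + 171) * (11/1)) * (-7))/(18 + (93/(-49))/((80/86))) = -801783080/31281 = -25631.63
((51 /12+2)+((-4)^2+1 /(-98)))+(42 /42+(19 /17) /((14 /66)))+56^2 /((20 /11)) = 29210123 /16660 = 1753.31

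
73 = 73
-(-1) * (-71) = -71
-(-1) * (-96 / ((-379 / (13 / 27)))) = 416 / 3411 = 0.12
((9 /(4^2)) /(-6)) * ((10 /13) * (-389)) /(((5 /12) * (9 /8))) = 778 /13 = 59.85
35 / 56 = 5 / 8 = 0.62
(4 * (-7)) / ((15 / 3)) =-28 / 5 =-5.60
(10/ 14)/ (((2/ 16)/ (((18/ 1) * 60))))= 43200/ 7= 6171.43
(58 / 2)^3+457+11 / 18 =24846.61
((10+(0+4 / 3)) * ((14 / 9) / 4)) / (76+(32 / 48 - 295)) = -119 / 5895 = -0.02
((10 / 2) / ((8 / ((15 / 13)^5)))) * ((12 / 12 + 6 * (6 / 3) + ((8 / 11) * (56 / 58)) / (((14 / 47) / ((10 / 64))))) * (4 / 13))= 32383546875 / 6159008284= 5.26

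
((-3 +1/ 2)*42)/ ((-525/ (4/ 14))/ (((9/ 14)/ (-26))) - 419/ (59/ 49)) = -2655/ 1870351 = -0.00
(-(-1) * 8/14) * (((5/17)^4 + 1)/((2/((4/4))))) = 168292/584647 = 0.29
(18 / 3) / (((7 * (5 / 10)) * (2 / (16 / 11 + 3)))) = 42 / 11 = 3.82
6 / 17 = 0.35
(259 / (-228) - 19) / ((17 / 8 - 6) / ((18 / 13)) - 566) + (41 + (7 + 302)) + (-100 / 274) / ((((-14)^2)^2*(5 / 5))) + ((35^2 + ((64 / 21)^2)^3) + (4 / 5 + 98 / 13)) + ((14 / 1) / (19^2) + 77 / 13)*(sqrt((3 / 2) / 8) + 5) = 2417.01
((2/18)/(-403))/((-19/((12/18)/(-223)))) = -2/46102797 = -0.00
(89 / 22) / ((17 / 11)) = 2.62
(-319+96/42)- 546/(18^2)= -120355/378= -318.40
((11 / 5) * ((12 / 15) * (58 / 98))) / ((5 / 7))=1276 / 875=1.46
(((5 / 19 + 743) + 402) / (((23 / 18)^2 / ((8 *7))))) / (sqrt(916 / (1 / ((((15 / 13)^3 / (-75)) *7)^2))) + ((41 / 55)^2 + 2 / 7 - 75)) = -1760182924284120720384000 / 3311669566906964993341 - 6806233932353856000000 *sqrt(229) / 3311669566906964993341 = -562.61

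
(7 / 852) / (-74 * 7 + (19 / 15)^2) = -525 / 32997676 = -0.00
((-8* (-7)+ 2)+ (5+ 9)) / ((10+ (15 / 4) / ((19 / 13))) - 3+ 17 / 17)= 6.81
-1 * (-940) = 940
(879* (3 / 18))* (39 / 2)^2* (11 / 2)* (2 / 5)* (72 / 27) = 1634061 / 5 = 326812.20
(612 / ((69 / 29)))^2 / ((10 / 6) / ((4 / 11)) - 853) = -419988672 / 5385749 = -77.98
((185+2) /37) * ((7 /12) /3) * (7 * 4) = 9163 /333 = 27.52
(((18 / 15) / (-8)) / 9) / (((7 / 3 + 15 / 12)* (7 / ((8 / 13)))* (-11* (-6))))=-4 / 645645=-0.00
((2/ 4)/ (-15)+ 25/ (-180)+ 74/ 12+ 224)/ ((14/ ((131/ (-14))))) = -5423269/ 35280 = -153.72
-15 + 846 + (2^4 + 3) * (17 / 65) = 54338 / 65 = 835.97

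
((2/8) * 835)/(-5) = -167/4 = -41.75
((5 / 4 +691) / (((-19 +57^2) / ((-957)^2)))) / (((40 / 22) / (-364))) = -2538521866881 / 64600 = -39296004.13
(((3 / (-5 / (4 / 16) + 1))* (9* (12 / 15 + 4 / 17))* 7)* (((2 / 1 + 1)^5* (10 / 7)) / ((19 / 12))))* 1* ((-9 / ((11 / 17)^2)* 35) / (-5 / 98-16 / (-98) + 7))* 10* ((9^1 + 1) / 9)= 432081216000 / 162811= 2653882.21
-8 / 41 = -0.20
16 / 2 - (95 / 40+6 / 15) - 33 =-1111 / 40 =-27.78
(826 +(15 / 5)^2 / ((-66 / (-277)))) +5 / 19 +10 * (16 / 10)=367855 / 418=880.04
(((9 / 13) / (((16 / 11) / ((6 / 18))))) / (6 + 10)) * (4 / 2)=33 / 1664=0.02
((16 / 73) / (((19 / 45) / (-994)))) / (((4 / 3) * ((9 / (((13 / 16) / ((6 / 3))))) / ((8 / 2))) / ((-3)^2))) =-872235 / 1387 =-628.86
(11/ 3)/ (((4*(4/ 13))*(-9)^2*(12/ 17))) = 2431/ 46656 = 0.05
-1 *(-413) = 413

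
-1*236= -236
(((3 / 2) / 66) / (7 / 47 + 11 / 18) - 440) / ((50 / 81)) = -504129177 / 707300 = -712.75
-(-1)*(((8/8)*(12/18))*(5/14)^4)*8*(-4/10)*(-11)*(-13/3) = -35750/21609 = -1.65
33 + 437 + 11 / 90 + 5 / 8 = 169469 / 360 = 470.75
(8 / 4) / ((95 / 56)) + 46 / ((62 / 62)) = 4482 / 95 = 47.18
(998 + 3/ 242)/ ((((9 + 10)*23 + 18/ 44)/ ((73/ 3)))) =55.52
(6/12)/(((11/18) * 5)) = 9/55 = 0.16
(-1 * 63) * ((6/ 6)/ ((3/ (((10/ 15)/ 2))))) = -7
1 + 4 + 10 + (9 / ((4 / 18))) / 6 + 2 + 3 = 107 / 4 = 26.75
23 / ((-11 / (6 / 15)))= -46 / 55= -0.84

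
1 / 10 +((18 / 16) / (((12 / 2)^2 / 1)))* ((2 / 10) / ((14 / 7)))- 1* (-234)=74913 / 320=234.10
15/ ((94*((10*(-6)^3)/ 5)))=-5/ 13536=-0.00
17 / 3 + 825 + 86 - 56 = 2582 / 3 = 860.67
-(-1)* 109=109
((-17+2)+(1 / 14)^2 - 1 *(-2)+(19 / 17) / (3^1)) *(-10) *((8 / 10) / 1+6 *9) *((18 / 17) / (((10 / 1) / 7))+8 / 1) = 12843275843 / 212415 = 60463.13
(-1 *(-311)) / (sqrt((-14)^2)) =311 / 14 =22.21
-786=-786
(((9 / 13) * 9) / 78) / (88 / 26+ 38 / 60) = 405 / 20371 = 0.02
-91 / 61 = -1.49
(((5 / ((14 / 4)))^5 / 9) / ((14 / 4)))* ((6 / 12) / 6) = 50000 / 3176523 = 0.02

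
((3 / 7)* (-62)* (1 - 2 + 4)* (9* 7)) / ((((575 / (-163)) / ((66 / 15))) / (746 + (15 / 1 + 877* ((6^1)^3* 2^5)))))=21836087701164 / 575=37975804697.68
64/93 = 0.69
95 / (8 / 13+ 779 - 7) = 1235 / 10044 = 0.12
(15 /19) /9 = 5 /57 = 0.09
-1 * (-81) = 81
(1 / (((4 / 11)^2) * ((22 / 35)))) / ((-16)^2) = 385 / 8192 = 0.05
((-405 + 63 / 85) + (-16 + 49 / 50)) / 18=-356387 / 15300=-23.29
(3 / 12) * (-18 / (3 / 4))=-6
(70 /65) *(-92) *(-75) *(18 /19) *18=31298400 /247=126714.17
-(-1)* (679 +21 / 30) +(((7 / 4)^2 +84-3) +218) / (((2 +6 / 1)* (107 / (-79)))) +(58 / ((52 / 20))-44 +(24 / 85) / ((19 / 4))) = 181209534707 / 287547520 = 630.19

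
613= 613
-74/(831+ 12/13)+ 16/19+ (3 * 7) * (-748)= -3227603618/205485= -15707.25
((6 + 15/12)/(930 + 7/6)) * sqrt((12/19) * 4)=174 * sqrt(57)/106153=0.01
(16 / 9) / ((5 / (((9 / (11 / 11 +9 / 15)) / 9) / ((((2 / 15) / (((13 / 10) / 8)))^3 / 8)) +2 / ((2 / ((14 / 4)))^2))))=5.40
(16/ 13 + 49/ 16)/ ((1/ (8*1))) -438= -10495/ 26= -403.65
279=279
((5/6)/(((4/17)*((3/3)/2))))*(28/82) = 595/246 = 2.42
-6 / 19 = -0.32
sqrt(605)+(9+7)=16+11 *sqrt(5)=40.60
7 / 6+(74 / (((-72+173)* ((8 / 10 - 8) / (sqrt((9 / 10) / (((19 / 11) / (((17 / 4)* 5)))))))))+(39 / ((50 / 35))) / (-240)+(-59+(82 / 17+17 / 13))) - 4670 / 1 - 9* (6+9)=-2576055133 / 530400 - 185* sqrt(7106) / 46056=-4857.15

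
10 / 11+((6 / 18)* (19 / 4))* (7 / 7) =329 / 132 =2.49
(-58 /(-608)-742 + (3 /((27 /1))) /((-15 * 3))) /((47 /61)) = -5571959539 /5786640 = -962.90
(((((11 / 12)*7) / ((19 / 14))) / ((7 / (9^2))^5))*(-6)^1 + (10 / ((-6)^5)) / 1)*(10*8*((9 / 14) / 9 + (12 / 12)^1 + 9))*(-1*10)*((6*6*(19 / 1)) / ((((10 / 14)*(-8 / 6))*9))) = -35043856894219955 / 9261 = -3784025147847.96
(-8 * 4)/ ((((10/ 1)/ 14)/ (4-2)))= -89.60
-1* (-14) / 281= 14 / 281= 0.05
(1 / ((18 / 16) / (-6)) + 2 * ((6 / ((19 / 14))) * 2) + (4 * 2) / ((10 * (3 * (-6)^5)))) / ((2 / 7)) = 47900027 / 1108080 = 43.23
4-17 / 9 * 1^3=19 / 9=2.11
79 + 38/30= 1204/15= 80.27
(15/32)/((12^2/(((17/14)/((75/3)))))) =0.00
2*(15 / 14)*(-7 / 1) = -15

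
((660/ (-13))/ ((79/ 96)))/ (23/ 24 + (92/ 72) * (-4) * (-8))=-4561920/ 3094351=-1.47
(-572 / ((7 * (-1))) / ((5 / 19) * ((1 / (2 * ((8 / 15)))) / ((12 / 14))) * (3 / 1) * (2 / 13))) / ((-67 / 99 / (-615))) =9175548096 / 16415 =558973.38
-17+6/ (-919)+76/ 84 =-310748/ 19299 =-16.10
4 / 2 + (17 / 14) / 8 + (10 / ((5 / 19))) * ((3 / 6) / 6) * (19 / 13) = 6.78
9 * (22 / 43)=198 / 43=4.60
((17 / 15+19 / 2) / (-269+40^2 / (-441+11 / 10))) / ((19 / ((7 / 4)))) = -1403281 / 390639240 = -0.00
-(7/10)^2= -49/100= -0.49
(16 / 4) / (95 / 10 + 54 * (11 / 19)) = 152 / 1549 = 0.10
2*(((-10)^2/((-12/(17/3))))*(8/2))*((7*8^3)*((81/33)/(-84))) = 435200/11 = 39563.64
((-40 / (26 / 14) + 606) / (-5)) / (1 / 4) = -30392 / 65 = -467.57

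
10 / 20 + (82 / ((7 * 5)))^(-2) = 4587 / 6724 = 0.68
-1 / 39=-0.03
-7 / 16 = -0.44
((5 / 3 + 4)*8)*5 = 680 / 3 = 226.67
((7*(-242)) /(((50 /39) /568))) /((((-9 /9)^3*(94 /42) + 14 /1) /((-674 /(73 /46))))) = 939701724192 /34675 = 27100266.02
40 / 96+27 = 27.42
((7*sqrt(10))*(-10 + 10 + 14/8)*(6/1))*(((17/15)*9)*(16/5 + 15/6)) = 427329*sqrt(10)/100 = 13513.33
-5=-5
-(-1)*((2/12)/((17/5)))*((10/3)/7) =0.02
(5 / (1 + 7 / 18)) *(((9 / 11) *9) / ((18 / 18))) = 1458 / 55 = 26.51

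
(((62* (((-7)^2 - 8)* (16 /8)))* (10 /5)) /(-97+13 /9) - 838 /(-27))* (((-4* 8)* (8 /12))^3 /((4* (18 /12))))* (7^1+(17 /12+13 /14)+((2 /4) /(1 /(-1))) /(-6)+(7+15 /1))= 3833196.79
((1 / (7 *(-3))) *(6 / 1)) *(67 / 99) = -134 / 693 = -0.19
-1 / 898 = -0.00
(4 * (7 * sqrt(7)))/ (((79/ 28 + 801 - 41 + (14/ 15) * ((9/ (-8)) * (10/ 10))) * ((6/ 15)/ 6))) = 7350 * sqrt(7)/ 13331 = 1.46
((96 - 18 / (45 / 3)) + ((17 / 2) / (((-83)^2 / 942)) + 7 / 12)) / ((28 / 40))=5700881 / 41334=137.92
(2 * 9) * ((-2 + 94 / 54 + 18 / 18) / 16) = 0.83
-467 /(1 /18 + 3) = -8406 /55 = -152.84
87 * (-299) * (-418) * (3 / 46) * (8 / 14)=2836548 / 7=405221.14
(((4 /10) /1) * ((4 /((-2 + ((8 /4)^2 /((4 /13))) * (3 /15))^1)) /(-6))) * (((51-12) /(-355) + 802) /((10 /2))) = -1138684 /15975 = -71.28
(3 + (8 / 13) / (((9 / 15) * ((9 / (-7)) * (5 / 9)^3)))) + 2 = 113 / 325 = 0.35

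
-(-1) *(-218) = -218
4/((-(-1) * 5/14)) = 56/5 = 11.20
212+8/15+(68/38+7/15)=4081/19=214.79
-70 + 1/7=-489/7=-69.86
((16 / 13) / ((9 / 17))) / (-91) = -0.03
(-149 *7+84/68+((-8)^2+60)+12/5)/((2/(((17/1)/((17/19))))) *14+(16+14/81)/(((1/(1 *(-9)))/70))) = 6652413/74037040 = 0.09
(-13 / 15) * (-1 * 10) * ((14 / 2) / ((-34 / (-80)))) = 7280 / 51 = 142.75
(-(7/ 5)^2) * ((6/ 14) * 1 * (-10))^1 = 42/ 5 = 8.40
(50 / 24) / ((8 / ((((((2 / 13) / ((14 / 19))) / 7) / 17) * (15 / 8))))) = 2375 / 2772224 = 0.00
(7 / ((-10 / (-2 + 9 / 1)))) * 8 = -196 / 5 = -39.20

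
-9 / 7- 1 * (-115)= 796 / 7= 113.71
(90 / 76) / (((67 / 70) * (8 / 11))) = 1.70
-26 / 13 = -2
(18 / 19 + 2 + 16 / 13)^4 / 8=141784515072 / 3722098081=38.09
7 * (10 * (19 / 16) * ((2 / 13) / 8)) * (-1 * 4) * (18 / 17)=-6.77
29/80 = 0.36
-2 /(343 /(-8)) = 16 /343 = 0.05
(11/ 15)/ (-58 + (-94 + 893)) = 11/ 11115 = 0.00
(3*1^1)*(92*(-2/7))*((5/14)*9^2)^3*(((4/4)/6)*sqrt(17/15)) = -101859525*sqrt(255)/4802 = -338726.82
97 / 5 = 19.40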